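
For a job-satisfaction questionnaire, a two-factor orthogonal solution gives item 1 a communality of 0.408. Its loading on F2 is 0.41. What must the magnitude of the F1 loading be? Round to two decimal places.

Under orthogonal rotation h² = Σλ², so λ_F1² = h² − (0.1681) = 0.408 − 0.1681 = 0.2399.
|λ| = √0.2399 = 0.4898.

0.49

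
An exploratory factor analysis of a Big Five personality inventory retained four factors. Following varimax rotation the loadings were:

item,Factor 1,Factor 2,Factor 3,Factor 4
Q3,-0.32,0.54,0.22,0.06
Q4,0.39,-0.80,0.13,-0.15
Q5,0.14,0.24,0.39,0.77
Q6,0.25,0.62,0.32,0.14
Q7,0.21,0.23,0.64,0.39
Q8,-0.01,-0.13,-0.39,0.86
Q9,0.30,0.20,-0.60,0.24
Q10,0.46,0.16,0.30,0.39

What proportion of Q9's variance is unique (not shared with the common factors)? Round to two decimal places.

0.45

h² = 0.30² + 0.20² + (-0.60)² + 0.24² = 0.0900 + 0.0400 + 0.3600 + 0.0576 = 0.5476
Uniqueness u² = 1 − h² = 1 − 0.5476 = 0.4524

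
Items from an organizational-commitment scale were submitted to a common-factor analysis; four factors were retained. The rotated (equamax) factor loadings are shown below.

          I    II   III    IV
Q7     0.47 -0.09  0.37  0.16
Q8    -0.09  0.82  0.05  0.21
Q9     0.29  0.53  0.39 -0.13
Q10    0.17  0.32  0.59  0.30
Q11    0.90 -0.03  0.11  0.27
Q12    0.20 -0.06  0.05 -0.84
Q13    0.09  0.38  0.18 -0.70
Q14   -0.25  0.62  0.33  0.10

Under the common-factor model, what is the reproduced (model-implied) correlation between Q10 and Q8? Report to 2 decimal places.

0.34

r̂ = Σ λ_i·λ_j across factors = (0.17)(-0.09) + (0.32)(0.82) + (0.59)(0.05) + (0.30)(0.21)
  = -0.0153 +0.2624 +0.0295 +0.0630 = 0.3396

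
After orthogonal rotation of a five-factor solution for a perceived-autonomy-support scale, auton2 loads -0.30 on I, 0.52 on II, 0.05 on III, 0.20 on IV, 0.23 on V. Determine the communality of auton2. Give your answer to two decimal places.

0.46

h² = (-0.30)² + 0.52² + 0.05² + 0.20² + 0.23² = 0.0900 + 0.2704 + 0.0025 + 0.0400 + 0.0529 = 0.4558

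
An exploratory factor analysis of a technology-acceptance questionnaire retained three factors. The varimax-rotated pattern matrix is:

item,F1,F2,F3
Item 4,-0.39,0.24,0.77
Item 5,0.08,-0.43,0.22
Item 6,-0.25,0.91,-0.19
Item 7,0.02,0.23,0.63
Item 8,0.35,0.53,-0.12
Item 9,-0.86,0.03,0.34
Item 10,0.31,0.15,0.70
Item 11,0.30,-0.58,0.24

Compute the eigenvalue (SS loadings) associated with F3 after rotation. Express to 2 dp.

SS loadings for F3 = 0.77² + 0.22² + (-0.19)² + 0.63² + (-0.12)² + 0.34² + 0.70² + 0.24² = 0.5929 + 0.0484 + 0.0361 + 0.3969 + 0.0144 + 0.1156 + 0.4900 + 0.0576 = 1.7519

1.75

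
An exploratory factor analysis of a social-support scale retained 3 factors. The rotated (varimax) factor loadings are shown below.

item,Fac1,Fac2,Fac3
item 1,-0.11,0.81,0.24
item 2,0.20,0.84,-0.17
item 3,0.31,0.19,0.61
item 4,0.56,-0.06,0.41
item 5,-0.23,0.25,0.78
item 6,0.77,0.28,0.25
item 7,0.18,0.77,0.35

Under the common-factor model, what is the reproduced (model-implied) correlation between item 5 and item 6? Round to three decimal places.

0.088

r̂ = Σ λ_i·λ_j across factors = (-0.23)(0.77) + (0.25)(0.28) + (0.78)(0.25)
  = -0.1771 +0.0700 +0.1950 = 0.0879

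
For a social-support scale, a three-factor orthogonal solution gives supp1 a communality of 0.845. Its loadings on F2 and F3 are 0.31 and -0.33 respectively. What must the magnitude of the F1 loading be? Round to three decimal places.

0.800

Under orthogonal rotation h² = Σλ², so λ_F1² = h² − (0.2050) = 0.845 − 0.2050 = 0.6400.
|λ| = √0.6400 = 0.8000.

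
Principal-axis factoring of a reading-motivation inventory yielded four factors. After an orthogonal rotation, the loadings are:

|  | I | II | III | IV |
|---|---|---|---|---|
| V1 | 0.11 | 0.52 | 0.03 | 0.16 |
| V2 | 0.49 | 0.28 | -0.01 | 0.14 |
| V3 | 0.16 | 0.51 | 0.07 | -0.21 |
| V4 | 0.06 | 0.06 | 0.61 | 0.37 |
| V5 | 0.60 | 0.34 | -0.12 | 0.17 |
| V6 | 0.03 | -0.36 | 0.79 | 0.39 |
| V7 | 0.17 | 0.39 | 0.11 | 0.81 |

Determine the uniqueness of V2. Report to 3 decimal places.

h² = 0.49² + 0.28² + (-0.01)² + 0.14² = 0.2401 + 0.0784 + 0.0001 + 0.0196 = 0.3382
Uniqueness u² = 1 − h² = 1 − 0.3382 = 0.6618

0.662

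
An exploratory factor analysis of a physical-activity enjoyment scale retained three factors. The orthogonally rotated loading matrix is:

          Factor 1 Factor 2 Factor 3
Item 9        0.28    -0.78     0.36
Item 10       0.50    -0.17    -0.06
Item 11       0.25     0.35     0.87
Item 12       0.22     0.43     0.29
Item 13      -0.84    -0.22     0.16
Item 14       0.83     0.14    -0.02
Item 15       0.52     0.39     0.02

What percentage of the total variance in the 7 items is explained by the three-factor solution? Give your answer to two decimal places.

Communalities: 0.8164, 0.2825, 0.9419, 0.3174, 0.7796, 0.7089, 0.4229; Σh² = 4.2696.
Total variance with 7 standardized items is 7, so the solution explains 4.2696/7 = 0.6099 = 60.99%.

60.99%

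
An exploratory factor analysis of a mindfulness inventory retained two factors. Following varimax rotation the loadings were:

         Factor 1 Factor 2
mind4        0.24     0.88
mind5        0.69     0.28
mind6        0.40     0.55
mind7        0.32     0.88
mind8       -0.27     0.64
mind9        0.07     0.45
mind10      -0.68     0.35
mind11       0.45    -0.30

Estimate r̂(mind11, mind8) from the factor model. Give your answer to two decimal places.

-0.31

r̂ = Σ λ_i·λ_j across factors = (0.45)(-0.27) + (-0.30)(0.64)
  = -0.1215 -0.1920 = -0.3135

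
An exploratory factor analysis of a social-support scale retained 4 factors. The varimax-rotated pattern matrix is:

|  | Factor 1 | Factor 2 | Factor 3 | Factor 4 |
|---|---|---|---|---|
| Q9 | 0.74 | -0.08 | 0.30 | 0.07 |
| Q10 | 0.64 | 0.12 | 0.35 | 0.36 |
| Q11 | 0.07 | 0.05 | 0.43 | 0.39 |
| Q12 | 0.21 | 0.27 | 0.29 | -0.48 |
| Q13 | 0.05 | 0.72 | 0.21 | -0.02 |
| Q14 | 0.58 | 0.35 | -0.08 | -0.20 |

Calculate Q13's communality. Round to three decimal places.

h² = 0.05² + 0.72² + 0.21² + (-0.02)² = 0.0025 + 0.5184 + 0.0441 + 0.0004 = 0.5654

0.565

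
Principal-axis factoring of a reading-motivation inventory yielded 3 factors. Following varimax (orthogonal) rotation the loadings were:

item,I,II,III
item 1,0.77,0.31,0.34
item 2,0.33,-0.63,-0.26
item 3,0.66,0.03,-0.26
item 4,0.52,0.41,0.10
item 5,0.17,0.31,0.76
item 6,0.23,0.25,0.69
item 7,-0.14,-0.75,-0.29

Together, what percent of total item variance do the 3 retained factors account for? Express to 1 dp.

SS loadings by factor: 1.5092, 1.3831, 1.3986; total = 4.2909.
Total variance with 7 standardized items is 7, so the solution explains 4.2909/7 = 0.6130 = 61.30%.

61.3%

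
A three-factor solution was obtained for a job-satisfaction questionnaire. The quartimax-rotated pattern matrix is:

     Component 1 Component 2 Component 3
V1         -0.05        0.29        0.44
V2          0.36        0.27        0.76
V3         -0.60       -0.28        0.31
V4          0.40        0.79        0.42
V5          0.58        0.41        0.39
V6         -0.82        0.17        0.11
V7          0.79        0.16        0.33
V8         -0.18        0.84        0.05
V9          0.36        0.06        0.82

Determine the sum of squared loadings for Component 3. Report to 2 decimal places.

1.99

SS loadings for Component 3 = 0.44² + 0.76² + 0.31² + 0.42² + 0.39² + 0.11² + 0.33² + 0.05² + 0.82² = 0.1936 + 0.5776 + 0.0961 + 0.1764 + 0.1521 + 0.0121 + 0.1089 + 0.0025 + 0.6724 = 1.9917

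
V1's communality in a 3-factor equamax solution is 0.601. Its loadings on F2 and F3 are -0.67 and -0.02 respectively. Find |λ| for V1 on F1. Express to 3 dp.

Under orthogonal rotation h² = Σλ², so λ_F1² = h² − (0.4493) = 0.601 − 0.4493 = 0.1517.
|λ| = √0.1517 = 0.3895.

0.389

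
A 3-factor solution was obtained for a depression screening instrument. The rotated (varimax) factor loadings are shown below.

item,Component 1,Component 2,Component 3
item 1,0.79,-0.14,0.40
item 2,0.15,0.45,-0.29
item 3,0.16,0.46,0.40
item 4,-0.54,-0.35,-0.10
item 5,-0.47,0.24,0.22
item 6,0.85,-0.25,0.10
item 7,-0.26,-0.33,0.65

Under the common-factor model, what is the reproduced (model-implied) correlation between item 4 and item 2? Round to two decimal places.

r̂ = Σ λ_i·λ_j across factors = (-0.54)(0.15) + (-0.35)(0.45) + (-0.10)(-0.29)
  = -0.0810 -0.1575 +0.0290 = -0.2095

-0.21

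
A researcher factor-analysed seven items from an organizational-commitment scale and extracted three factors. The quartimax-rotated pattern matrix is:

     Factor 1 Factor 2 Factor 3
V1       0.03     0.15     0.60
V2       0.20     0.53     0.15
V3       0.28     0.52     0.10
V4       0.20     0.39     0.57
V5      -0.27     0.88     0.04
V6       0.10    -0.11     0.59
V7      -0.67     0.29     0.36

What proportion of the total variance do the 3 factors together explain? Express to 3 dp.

SS loadings by factor: 0.6911, 1.5965, 1.1967; total = 3.4843.
Total variance with 7 standardized items is 7, so the solution explains 3.4843/7 = 0.4978.

0.498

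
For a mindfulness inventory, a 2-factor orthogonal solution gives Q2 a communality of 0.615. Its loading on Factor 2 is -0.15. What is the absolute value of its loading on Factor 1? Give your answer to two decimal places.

Under orthogonal rotation h² = Σλ², so λ_Factor 1² = h² − (0.0225) = 0.615 − 0.0225 = 0.5925.
|λ| = √0.5925 = 0.7697.

0.77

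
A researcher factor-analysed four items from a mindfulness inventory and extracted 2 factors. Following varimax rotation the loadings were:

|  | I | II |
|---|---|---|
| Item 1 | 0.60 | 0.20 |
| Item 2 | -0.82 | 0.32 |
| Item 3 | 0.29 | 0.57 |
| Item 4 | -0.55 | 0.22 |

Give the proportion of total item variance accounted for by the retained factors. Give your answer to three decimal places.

Communalities: 0.4000, 0.7748, 0.4090, 0.3509; Σh² = 1.9347.
Total variance with 4 standardized items is 4, so the solution explains 1.9347/4 = 0.4837.

0.484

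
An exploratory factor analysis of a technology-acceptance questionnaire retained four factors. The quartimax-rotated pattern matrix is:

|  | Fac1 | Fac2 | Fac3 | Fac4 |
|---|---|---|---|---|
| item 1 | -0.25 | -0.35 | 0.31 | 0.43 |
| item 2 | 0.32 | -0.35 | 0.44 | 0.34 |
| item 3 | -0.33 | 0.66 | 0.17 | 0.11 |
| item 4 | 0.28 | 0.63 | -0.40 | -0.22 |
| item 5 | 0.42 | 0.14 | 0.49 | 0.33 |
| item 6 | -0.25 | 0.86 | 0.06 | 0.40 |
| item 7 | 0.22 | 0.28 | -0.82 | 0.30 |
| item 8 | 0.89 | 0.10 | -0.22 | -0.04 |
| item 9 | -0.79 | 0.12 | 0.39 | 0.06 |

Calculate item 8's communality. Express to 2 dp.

h² = 0.89² + 0.10² + (-0.22)² + (-0.04)² = 0.7921 + 0.0100 + 0.0484 + 0.0016 = 0.8521

0.85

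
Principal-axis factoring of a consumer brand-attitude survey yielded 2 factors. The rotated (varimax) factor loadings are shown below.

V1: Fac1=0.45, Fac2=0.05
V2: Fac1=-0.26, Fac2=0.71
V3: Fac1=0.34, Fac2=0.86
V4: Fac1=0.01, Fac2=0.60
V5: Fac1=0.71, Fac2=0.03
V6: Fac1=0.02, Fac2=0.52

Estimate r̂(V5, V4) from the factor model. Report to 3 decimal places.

r̂ = Σ λ_i·λ_j across factors = (0.71)(0.01) + (0.03)(0.60)
  = +0.0071 +0.0180 = 0.0251

0.025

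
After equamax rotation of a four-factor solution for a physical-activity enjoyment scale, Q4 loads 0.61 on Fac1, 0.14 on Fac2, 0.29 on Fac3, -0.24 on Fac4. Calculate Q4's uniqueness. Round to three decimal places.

h² = 0.61² + 0.14² + 0.29² + (-0.24)² = 0.3721 + 0.0196 + 0.0841 + 0.0576 = 0.5334
Uniqueness u² = 1 − h² = 1 − 0.5334 = 0.4666

0.467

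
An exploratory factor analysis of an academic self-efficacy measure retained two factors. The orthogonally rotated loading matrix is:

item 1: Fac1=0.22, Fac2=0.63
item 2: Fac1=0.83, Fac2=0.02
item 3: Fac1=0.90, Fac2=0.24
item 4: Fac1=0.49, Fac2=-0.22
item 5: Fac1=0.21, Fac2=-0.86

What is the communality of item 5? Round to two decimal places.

0.78

h² = 0.21² + (-0.86)² = 0.0441 + 0.7396 = 0.7837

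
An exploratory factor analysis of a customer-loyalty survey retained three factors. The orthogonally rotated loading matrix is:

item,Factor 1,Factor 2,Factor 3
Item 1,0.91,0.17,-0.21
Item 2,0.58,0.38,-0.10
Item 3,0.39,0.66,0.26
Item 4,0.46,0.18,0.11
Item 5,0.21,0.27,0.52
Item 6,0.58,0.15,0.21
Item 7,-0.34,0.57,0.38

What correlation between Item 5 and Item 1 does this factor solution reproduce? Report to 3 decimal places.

0.128

r̂ = Σ λ_i·λ_j across factors = (0.21)(0.91) + (0.27)(0.17) + (0.52)(-0.21)
  = +0.1911 +0.0459 -0.1092 = 0.1278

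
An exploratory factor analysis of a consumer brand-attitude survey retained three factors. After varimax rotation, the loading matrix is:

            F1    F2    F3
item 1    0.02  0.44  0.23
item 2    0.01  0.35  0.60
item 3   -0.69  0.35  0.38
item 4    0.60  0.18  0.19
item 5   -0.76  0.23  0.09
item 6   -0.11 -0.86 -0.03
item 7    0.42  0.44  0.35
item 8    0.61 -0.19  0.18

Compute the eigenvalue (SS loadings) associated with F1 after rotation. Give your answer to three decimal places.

1.975

SS loadings for F1 = 0.02² + 0.01² + (-0.69)² + 0.60² + (-0.76)² + (-0.11)² + 0.42² + 0.61² = 0.0004 + 0.0001 + 0.4761 + 0.3600 + 0.5776 + 0.0121 + 0.1764 + 0.3721 = 1.9748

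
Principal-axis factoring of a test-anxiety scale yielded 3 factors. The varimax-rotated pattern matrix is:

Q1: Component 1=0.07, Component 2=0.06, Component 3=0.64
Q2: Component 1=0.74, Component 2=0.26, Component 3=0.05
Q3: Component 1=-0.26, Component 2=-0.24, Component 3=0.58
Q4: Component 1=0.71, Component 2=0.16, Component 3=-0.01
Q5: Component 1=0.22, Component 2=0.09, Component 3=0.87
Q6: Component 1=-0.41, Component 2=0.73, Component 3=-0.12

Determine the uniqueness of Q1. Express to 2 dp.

0.58

h² = 0.07² + 0.06² + 0.64² = 0.0049 + 0.0036 + 0.4096 = 0.4181
Uniqueness u² = 1 − h² = 1 − 0.4181 = 0.5819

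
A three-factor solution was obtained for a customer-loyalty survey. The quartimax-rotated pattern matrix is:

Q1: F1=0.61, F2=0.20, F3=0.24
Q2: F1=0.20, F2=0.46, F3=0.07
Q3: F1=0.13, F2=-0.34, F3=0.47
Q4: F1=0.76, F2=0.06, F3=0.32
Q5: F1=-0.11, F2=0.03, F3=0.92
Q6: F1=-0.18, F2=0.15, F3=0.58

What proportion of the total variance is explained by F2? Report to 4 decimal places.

0.0657

SS loadings for F2 = 0.20² + 0.46² + (-0.34)² + 0.06² + 0.03² + 0.15² = 0.3942
Proportion of variance = 0.3942 / 6 = 0.0657.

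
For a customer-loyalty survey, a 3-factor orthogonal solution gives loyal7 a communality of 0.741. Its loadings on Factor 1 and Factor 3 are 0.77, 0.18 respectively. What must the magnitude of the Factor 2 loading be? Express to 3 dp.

Under orthogonal rotation h² = Σλ², so λ_Factor 2² = h² − (0.6253) = 0.741 − 0.6253 = 0.1157.
|λ| = √0.1157 = 0.3401.

0.340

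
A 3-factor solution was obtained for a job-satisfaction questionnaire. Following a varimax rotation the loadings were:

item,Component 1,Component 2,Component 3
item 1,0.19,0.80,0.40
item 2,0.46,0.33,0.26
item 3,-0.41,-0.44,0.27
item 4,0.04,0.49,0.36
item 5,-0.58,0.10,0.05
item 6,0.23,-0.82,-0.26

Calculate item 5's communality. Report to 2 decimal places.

h² = (-0.58)² + 0.10² + 0.05² = 0.3364 + 0.0100 + 0.0025 = 0.3489

0.35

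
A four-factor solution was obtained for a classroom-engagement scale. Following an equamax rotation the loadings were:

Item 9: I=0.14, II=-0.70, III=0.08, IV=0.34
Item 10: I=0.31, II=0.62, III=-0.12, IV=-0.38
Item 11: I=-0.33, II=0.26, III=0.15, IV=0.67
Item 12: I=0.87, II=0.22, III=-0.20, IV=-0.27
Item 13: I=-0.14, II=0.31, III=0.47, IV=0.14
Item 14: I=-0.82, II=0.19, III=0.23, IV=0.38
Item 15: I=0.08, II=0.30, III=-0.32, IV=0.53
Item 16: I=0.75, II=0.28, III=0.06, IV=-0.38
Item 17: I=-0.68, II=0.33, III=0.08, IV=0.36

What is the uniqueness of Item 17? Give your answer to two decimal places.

h² = (-0.68)² + 0.33² + 0.08² + 0.36² = 0.4624 + 0.1089 + 0.0064 + 0.1296 = 0.7073
Uniqueness u² = 1 − h² = 1 − 0.7073 = 0.2927

0.29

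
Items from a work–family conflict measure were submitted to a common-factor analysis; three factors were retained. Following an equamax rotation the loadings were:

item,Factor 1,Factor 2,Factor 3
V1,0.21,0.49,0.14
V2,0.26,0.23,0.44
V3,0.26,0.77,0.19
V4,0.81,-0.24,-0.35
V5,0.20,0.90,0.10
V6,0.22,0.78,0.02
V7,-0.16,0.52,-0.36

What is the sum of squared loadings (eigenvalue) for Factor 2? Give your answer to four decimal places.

SS loadings for Factor 2 = 0.49² + 0.23² + 0.77² + (-0.24)² + 0.90² + 0.78² + 0.52² = 0.2401 + 0.0529 + 0.5929 + 0.0576 + 0.8100 + 0.6084 + 0.2704 = 2.6323

2.6323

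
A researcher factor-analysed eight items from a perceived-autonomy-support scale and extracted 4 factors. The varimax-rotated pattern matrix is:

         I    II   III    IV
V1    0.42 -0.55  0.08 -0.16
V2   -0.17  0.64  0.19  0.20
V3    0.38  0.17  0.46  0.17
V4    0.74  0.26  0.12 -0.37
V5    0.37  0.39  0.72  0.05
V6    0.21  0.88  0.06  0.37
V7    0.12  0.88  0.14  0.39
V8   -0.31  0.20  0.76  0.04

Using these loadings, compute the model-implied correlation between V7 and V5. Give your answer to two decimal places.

0.51

r̂ = Σ λ_i·λ_j across factors = (0.12)(0.37) + (0.88)(0.39) + (0.14)(0.72) + (0.39)(0.05)
  = +0.0444 +0.3432 +0.1008 +0.0195 = 0.5079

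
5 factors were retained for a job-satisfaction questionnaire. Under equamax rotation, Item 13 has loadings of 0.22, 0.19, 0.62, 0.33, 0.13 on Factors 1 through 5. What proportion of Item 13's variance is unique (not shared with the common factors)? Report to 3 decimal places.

0.405

h² = 0.22² + 0.19² + 0.62² + 0.33² + 0.13² = 0.0484 + 0.0361 + 0.3844 + 0.1089 + 0.0169 = 0.5947
Uniqueness u² = 1 − h² = 1 − 0.5947 = 0.4053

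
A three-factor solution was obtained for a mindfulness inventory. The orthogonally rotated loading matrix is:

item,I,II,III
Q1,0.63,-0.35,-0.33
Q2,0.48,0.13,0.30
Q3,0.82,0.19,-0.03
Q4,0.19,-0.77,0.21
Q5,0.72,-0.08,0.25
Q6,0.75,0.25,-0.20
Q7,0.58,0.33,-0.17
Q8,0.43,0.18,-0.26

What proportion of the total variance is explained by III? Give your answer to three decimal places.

SS loadings for III = (-0.33)² + 0.30² + (-0.03)² + 0.21² + 0.25² + (-0.20)² + (-0.17)² + (-0.26)² = 0.4429
Proportion of variance = 0.4429 / 8 = 0.0554.

0.055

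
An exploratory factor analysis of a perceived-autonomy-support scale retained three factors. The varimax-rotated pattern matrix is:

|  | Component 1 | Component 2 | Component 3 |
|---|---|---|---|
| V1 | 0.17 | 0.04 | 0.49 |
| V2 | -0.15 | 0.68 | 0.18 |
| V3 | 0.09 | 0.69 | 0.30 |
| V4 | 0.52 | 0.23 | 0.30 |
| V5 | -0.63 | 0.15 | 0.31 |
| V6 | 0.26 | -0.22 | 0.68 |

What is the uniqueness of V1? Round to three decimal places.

h² = 0.17² + 0.04² + 0.49² = 0.0289 + 0.0016 + 0.2401 = 0.2706
Uniqueness u² = 1 − h² = 1 − 0.2706 = 0.7294

0.729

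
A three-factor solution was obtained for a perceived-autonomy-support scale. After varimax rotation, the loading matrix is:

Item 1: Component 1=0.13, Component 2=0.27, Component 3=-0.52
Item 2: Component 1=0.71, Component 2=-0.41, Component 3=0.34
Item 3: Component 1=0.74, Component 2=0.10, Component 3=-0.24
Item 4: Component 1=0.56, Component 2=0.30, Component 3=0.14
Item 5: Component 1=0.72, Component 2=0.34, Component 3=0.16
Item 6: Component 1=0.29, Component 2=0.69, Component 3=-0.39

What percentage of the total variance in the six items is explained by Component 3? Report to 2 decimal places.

10.68%

SS loadings for Component 3 = (-0.52)² + 0.34² + (-0.24)² + 0.14² + 0.16² + (-0.39)² = 0.6409
With 6 standardized items, total variance = 6. Proportion = 0.6409/6 = 0.1068 → 10.68%.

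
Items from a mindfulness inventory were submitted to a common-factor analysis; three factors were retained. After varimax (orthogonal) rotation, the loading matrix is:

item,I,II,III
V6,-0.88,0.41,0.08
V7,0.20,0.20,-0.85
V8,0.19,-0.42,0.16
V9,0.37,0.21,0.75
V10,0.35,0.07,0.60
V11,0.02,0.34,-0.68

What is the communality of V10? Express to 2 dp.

0.49

h² = 0.35² + 0.07² + 0.60² = 0.1225 + 0.0049 + 0.3600 = 0.4874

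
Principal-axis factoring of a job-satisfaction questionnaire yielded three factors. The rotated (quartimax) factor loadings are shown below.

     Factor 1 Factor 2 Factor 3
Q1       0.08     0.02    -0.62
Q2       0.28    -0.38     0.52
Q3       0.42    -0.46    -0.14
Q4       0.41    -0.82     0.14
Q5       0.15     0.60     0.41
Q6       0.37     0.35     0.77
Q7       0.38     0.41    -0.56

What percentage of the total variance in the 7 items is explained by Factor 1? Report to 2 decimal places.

10.47%

SS loadings for Factor 1 = 0.08² + 0.28² + 0.42² + 0.41² + 0.15² + 0.37² + 0.38² = 0.7331
With 7 standardized items, total variance = 7. Proportion = 0.7331/7 = 0.1047 → 10.47%.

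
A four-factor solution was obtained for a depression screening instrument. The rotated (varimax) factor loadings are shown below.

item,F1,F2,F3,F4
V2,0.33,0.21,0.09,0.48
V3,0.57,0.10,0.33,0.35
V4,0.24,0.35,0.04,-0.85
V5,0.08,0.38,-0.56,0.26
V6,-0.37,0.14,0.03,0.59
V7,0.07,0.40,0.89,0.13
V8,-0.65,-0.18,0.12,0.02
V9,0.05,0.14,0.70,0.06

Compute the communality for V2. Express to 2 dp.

0.39

h² = 0.33² + 0.21² + 0.09² + 0.48² = 0.1089 + 0.0441 + 0.0081 + 0.2304 = 0.3915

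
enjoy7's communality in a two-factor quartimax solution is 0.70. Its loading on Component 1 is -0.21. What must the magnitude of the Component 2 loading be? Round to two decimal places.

Under orthogonal rotation h² = Σλ², so λ_Component 2² = h² − (0.0441) = 0.70 − 0.0441 = 0.6559.
|λ| = √0.6559 = 0.8099.

0.81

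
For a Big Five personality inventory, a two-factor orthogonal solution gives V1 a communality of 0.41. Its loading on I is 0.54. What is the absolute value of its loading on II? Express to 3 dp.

Under orthogonal rotation h² = Σλ², so λ_II² = h² − (0.2916) = 0.41 − 0.2916 = 0.1184.
|λ| = √0.1184 = 0.3441.

0.344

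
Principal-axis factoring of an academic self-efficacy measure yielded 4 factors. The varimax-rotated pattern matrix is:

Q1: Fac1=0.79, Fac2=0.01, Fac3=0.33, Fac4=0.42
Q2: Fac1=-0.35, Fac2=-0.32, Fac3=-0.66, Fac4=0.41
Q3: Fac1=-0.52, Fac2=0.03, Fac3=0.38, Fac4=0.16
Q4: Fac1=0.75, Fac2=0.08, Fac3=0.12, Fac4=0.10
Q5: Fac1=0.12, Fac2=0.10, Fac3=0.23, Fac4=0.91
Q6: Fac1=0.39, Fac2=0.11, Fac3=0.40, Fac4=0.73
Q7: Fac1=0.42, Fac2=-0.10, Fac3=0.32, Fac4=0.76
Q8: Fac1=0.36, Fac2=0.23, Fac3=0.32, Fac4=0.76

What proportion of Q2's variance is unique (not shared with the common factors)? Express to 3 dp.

0.171

h² = (-0.35)² + (-0.32)² + (-0.66)² + 0.41² = 0.1225 + 0.1024 + 0.4356 + 0.1681 = 0.8286
Uniqueness u² = 1 − h² = 1 − 0.8286 = 0.1714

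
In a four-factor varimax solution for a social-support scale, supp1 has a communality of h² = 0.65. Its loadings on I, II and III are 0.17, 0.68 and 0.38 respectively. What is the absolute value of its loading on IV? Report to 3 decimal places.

Under orthogonal rotation h² = Σλ², so λ_IV² = h² − (0.6357) = 0.65 − 0.6357 = 0.0143.
|λ| = √0.0143 = 0.1196.

0.120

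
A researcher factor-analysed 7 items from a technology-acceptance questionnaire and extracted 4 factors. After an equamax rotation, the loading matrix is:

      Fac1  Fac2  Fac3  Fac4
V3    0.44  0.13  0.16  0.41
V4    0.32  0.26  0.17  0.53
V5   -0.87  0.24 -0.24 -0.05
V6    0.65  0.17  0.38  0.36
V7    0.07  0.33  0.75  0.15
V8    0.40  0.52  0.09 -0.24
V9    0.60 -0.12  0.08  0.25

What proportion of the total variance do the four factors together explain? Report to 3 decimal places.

0.589

SS loadings by factor: 2.0003, 0.5647, 0.8335, 0.7237; total = 4.1222.
Total variance with 7 standardized items is 7, so the solution explains 4.1222/7 = 0.5889.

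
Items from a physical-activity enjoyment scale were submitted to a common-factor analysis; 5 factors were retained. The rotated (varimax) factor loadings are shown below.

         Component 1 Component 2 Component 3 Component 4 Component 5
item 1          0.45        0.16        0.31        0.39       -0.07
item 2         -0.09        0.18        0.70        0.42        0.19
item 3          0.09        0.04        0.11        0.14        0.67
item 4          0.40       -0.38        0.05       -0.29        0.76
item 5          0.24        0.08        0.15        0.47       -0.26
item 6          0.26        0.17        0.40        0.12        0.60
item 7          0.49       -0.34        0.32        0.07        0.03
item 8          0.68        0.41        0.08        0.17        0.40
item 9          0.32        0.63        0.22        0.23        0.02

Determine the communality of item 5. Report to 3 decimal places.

h² = 0.24² + 0.08² + 0.15² + 0.47² + (-0.26)² = 0.0576 + 0.0064 + 0.0225 + 0.2209 + 0.0676 = 0.3750

0.375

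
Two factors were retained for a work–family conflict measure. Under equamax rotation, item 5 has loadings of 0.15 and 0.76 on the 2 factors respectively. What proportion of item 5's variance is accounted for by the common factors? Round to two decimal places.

0.60

h² = 0.15² + 0.76² = 0.0225 + 0.5776 = 0.6001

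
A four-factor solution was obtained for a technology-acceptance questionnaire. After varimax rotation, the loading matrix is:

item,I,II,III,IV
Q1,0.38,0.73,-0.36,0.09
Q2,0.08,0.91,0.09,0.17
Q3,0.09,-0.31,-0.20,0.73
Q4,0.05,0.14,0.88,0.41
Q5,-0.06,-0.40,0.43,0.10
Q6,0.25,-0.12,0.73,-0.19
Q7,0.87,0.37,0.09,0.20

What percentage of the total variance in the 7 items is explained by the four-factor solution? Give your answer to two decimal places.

75.35%

Communalities: 0.8150, 0.8715, 0.6771, 0.9646, 0.3585, 0.6459, 0.9419; Σh² = 5.2745.
Total variance with 7 standardized items is 7, so the solution explains 5.2745/7 = 0.7535 = 75.35%.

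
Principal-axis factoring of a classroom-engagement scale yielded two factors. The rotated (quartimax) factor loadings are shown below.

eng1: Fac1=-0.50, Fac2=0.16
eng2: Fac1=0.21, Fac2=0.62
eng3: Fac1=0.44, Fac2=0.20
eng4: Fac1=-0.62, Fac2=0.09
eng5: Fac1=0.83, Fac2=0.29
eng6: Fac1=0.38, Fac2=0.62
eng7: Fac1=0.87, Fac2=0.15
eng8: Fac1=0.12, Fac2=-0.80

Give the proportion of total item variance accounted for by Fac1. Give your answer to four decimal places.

SS loadings for Fac1 = (-0.50)² + 0.21² + 0.44² + (-0.62)² + 0.83² + 0.38² + 0.87² + 0.12² = 2.4767
Proportion of variance = 2.4767 / 8 = 0.3096.

0.3096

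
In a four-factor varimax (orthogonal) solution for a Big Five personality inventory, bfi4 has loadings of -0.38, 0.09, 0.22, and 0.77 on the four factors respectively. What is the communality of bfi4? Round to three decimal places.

h² = (-0.38)² + 0.09² + 0.22² + 0.77² = 0.1444 + 0.0081 + 0.0484 + 0.5929 = 0.7938

0.794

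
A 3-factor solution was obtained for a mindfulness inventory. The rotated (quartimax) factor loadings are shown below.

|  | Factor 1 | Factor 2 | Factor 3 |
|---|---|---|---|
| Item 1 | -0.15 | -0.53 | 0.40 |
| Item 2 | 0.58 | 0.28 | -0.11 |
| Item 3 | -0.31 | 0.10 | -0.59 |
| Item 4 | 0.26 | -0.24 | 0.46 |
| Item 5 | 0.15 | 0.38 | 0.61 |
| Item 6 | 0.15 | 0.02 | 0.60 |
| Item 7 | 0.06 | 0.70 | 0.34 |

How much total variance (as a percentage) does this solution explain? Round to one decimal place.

45.9%

Communalities: 0.4634, 0.4269, 0.4542, 0.3368, 0.5390, 0.3829, 0.6092; Σh² = 3.2124.
Total variance with 7 standardized items is 7, so the solution explains 3.2124/7 = 0.4589 = 45.89%.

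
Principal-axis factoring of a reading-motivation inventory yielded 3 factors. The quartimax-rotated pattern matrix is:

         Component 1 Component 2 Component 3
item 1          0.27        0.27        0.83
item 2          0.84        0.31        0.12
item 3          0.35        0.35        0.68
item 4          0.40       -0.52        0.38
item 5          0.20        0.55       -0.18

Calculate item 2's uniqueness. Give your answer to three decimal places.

0.184

h² = 0.84² + 0.31² + 0.12² = 0.7056 + 0.0961 + 0.0144 = 0.8161
Uniqueness u² = 1 − h² = 1 − 0.8161 = 0.1839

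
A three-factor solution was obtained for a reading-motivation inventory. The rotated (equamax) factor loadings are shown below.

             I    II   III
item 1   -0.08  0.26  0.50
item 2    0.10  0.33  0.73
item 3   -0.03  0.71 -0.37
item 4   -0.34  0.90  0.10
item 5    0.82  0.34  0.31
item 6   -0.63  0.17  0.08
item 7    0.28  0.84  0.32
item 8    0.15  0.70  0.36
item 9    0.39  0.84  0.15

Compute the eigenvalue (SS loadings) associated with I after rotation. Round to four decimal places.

1.4552

SS loadings for I = (-0.08)² + 0.10² + (-0.03)² + (-0.34)² + 0.82² + (-0.63)² + 0.28² + 0.15² + 0.39² = 0.0064 + 0.0100 + 0.0009 + 0.1156 + 0.6724 + 0.3969 + 0.0784 + 0.0225 + 0.1521 = 1.4552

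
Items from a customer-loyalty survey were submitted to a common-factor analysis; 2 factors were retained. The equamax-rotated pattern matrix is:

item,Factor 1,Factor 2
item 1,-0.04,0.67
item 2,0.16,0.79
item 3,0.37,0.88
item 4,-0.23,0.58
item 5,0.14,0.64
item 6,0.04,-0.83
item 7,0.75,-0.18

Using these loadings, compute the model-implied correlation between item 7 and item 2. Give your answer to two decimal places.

r̂ = Σ λ_i·λ_j across factors = (0.75)(0.16) + (-0.18)(0.79)
  = +0.1200 -0.1422 = -0.0222

-0.02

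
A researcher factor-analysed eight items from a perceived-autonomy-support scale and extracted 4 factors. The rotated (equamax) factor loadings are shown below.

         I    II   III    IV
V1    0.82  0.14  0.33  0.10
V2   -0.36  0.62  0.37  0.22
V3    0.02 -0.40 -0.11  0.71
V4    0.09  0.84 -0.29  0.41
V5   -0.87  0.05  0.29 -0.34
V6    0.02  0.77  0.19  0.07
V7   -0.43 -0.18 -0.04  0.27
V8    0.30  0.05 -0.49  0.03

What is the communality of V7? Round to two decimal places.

h² = (-0.43)² + (-0.18)² + (-0.04)² + 0.27² = 0.1849 + 0.0324 + 0.0016 + 0.0729 = 0.2918

0.29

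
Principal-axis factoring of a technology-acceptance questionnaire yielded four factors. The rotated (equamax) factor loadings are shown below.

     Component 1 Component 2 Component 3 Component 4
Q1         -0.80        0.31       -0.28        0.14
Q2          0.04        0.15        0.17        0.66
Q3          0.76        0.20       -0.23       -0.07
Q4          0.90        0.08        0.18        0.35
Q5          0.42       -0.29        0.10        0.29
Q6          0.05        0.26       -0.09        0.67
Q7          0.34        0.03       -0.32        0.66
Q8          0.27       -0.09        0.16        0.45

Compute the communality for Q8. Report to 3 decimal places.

h² = 0.27² + (-0.09)² + 0.16² + 0.45² = 0.0729 + 0.0081 + 0.0256 + 0.2025 = 0.3091

0.309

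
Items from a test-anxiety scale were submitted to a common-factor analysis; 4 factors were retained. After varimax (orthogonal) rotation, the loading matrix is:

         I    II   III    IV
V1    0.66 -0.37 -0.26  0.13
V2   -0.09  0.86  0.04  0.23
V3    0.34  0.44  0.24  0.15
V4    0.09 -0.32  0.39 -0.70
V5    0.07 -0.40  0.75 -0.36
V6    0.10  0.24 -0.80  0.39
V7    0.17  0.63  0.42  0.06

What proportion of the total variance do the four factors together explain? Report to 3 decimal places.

Communalities: 0.6570, 0.8022, 0.3893, 0.7526, 0.8570, 0.8597, 0.6058; Σh² = 4.9236.
Total variance with 7 standardized items is 7, so the solution explains 4.9236/7 = 0.7034.

0.703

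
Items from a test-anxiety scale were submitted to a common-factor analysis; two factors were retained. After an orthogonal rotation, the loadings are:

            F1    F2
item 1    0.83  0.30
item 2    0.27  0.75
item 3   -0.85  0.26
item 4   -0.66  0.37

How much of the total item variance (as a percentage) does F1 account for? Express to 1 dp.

48.0%

SS loadings for F1 = 0.83² + 0.27² + (-0.85)² + (-0.66)² = 1.9199
With 4 standardized items, total variance = 4. Proportion = 1.9199/4 = 0.4800 → 48.00%.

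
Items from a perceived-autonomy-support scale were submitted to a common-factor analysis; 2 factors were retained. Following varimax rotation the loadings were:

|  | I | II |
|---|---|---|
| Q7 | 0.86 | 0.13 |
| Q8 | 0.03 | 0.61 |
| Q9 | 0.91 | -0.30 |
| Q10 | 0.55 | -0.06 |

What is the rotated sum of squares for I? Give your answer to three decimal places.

SS loadings for I = 0.86² + 0.03² + 0.91² + 0.55² = 0.7396 + 0.0009 + 0.8281 + 0.3025 = 1.8711

1.871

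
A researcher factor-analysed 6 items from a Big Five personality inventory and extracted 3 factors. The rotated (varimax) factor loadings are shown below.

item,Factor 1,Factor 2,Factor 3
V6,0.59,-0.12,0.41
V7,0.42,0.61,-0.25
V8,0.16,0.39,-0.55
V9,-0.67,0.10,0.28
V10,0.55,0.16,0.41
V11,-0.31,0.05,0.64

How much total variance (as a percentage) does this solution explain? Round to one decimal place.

SS loadings by factor: 1.3976, 0.5767, 1.1892; total = 3.1635.
Total variance with 6 standardized items is 6, so the solution explains 3.1635/6 = 0.5272 = 52.73%.

52.7%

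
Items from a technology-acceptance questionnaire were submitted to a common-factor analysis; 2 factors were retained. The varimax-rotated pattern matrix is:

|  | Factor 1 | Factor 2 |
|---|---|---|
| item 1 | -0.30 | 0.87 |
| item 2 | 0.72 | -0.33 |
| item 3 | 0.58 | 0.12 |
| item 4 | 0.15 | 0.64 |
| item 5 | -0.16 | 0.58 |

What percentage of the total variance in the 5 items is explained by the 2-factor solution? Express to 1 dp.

52.4%

SS loadings by factor: 0.9929, 1.6262; total = 2.6191.
Total variance with 5 standardized items is 5, so the solution explains 2.6191/5 = 0.5238 = 52.38%.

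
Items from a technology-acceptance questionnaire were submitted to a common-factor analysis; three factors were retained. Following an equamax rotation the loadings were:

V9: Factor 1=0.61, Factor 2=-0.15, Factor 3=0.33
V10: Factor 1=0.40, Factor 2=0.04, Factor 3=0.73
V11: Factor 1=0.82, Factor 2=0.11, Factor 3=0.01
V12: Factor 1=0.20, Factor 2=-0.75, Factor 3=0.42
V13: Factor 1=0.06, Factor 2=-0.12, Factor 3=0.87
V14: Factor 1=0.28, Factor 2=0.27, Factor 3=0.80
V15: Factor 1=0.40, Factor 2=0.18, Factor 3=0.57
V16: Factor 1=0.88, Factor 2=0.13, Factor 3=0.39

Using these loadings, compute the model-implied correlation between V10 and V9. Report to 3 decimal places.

r̂ = Σ λ_i·λ_j across factors = (0.40)(0.61) + (0.04)(-0.15) + (0.73)(0.33)
  = +0.2440 -0.0060 +0.2409 = 0.4789

0.479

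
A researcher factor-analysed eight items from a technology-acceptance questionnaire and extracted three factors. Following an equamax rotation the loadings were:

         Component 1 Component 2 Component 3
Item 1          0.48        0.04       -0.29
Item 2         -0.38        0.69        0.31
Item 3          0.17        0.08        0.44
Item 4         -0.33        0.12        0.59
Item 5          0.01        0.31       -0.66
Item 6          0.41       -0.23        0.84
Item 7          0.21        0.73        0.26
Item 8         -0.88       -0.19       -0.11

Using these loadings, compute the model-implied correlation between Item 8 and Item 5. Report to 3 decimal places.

r̂ = Σ λ_i·λ_j across factors = (-0.88)(0.01) + (-0.19)(0.31) + (-0.11)(-0.66)
  = -0.0088 -0.0589 +0.0726 = 0.0049

0.005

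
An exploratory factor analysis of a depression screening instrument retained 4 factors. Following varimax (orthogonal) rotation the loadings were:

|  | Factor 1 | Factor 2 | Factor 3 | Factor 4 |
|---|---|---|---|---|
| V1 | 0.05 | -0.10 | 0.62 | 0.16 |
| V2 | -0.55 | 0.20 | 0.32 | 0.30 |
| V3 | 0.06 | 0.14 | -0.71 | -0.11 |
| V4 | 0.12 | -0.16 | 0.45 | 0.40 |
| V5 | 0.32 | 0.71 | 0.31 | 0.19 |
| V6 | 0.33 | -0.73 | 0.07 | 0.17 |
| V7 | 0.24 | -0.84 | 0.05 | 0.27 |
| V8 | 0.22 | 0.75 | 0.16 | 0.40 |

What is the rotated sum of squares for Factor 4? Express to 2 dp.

SS loadings for Factor 4 = 0.16² + 0.30² + (-0.11)² + 0.40² + 0.19² + 0.17² + 0.27² + 0.40² = 0.0256 + 0.0900 + 0.0121 + 0.1600 + 0.0361 + 0.0289 + 0.0729 + 0.1600 = 0.5856

0.59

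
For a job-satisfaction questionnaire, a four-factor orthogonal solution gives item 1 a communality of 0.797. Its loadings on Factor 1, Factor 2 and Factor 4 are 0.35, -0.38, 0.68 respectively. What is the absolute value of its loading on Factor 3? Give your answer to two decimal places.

Under orthogonal rotation h² = Σλ², so λ_Factor 3² = h² − (0.7293) = 0.797 − 0.7293 = 0.0677.
|λ| = √0.0677 = 0.2602.

0.26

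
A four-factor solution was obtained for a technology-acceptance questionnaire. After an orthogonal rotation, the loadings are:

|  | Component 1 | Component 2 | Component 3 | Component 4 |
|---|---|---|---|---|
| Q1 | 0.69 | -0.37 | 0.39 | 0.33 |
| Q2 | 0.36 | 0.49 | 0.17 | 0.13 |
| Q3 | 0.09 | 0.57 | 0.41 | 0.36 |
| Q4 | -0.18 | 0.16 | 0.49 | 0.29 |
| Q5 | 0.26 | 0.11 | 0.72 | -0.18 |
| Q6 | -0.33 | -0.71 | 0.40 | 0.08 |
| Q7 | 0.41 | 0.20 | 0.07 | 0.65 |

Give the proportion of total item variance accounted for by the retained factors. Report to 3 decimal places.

SS loadings by factor: 0.9908, 1.2837, 1.2725, 0.8008; total = 4.3478.
Total variance with 7 standardized items is 7, so the solution explains 4.3478/7 = 0.6211.

0.621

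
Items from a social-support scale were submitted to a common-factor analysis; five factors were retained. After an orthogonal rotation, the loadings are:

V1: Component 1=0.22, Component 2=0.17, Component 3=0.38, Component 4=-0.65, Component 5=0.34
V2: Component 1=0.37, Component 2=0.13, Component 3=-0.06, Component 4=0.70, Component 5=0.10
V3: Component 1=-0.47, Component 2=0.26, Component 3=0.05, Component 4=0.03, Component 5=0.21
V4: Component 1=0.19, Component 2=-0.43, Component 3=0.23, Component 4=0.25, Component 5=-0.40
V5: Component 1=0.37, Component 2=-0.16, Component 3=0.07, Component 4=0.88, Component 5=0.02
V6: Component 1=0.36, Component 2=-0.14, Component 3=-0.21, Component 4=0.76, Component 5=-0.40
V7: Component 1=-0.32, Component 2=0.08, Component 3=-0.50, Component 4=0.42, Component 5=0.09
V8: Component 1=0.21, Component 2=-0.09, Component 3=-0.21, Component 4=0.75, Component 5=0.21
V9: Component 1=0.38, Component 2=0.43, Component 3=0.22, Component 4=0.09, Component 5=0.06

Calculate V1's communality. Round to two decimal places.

h² = 0.22² + 0.17² + 0.38² + (-0.65)² + 0.34² = 0.0484 + 0.0289 + 0.1444 + 0.4225 + 0.1156 = 0.7598

0.76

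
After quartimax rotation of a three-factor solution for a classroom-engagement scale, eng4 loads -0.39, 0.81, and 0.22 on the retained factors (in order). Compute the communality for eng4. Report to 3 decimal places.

0.857

h² = (-0.39)² + 0.81² + 0.22² = 0.1521 + 0.6561 + 0.0484 = 0.8566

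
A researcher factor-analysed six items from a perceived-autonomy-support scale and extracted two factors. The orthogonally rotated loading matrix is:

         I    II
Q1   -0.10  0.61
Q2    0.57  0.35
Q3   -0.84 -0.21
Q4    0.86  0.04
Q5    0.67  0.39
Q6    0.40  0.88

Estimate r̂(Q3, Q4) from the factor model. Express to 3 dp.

-0.731

r̂ = Σ λ_i·λ_j across factors = (-0.84)(0.86) + (-0.21)(0.04)
  = -0.7224 -0.0084 = -0.7308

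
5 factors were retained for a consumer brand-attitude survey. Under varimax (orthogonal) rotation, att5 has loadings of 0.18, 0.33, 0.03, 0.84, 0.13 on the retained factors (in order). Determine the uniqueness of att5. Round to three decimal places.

h² = 0.18² + 0.33² + 0.03² + 0.84² + 0.13² = 0.0324 + 0.1089 + 0.0009 + 0.7056 + 0.0169 = 0.8647
Uniqueness u² = 1 − h² = 1 − 0.8647 = 0.1353

0.135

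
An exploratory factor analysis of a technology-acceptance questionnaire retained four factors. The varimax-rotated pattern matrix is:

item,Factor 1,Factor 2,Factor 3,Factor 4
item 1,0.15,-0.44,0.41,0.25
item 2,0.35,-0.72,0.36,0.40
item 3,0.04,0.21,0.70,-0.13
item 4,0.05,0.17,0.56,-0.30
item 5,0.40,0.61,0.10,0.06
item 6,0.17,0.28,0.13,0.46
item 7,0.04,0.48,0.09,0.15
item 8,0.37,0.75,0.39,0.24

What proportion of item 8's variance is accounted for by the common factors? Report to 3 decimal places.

0.909

h² = 0.37² + 0.75² + 0.39² + 0.24² = 0.1369 + 0.5625 + 0.1521 + 0.0576 = 0.9091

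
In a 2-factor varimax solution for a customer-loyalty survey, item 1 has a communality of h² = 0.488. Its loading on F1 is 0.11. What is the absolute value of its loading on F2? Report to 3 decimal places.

0.690

Under orthogonal rotation h² = Σλ², so λ_F2² = h² − (0.0121) = 0.488 − 0.0121 = 0.4759.
|λ| = √0.4759 = 0.6899.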